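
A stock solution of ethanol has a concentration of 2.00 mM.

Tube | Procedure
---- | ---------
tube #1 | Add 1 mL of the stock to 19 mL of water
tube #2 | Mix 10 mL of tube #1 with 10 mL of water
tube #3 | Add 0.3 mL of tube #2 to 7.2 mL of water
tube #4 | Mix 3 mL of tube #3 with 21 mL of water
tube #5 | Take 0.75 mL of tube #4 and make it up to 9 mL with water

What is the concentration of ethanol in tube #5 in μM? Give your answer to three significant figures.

Step 1: 1 mL + 19 mL = 20 mL total → factor 20/1 = 20
Step 2: 10 mL + 10 mL = 20 mL total → factor 20/10 = 2
Step 3: 0.3 mL + 7.2 mL = 7.5 mL total → factor 7.5/0.3 = 25
Step 4: 3 mL + 21 mL = 24 mL total → factor 24/3 = 8
Step 5: 0.75 mL brought to 9 mL → factor 9/0.75 = 12
Overall dilution factor = 20 × 2 × 25 × 8 × 12 = 96000
Final = 2.00 mM / 96000 = 2.083 × 10^-5 mM = 0.0208 μM

0.0208 μM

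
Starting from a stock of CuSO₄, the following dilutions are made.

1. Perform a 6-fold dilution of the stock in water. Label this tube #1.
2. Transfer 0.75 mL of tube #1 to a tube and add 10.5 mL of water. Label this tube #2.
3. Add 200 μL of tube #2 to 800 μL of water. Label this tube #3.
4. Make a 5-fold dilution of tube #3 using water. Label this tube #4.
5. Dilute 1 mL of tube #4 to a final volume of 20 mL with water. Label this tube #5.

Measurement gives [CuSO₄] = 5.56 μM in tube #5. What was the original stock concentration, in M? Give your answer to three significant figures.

Step 1: 6-fold → factor 6
Step 2: 0.75 mL + 10.5 mL = 11.25 mL total → factor 11.25/0.75 = 15
Step 3: 200 μL + 800 μL = 1000 μL total → factor 1000/200 = 5
Step 4: 5-fold → factor 5
Step 5: 1 mL brought to 20 mL → factor 20/1 = 20
Overall dilution factor = 6 × 15 × 5 × 5 × 20 = 45000
Stock = 5.56 μM × 45000 = 2.502 × 10^5 μM = 0.250 M

0.250 M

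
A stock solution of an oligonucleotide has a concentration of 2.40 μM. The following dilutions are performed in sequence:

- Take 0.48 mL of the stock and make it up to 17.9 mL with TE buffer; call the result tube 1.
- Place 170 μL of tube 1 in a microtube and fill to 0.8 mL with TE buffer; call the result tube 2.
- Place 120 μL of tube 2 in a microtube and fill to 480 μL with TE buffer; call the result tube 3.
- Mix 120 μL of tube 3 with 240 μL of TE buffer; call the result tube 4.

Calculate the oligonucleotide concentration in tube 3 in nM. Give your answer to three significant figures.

Step 1: 0.48 mL brought to 17.9 mL → factor 17.9/0.48 = 37.292
Step 2: 170 μL brought to 0.8 mL → factor 800/170 = 4.7059
Step 3: 120 μL brought to 480 μL → factor 480/120 = 4
Dilution factor through tube 3 = 37.292 × 4.7059 × 4 = 701.96
[tube 3] = 2.40 μM / 701.96 = 0.003419 μM = 3.42 nM

3.42 nM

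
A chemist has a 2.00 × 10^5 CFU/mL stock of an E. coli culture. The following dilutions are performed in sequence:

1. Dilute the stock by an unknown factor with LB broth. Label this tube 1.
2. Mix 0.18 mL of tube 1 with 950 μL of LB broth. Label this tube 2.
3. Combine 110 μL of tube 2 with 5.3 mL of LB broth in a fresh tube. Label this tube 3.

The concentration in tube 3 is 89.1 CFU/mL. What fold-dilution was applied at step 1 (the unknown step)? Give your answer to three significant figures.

7.27-fold

Step 1: unknown factor x
Step 2: 0.18 mL + 950 μL = 1.13 mL total → factor 1.13/0.18 = 6.2778
Step 3: 110 μL + 5.3 mL = 5410 μL total → factor 5410/110 = 49.182
Product of known-step factors = 308.75
Overall factor = 2.00 × 10^5 CFU/mL / (89.1 CFU/mL) = 2244.7
x = 2244.7 / 308.75 = 7.27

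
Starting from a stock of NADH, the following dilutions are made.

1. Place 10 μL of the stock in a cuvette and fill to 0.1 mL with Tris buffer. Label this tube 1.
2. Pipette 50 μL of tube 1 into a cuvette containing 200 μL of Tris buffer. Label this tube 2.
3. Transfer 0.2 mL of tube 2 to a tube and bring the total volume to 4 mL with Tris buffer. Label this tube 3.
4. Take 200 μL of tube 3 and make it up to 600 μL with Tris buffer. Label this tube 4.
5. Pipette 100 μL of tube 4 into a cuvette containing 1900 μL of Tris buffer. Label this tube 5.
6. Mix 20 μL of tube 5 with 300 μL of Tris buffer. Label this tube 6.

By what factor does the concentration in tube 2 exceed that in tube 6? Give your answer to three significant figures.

Step 1: 10 μL brought to 0.1 mL → factor 100/10 = 10
Step 2: 50 μL + 200 μL = 250 μL total → factor 250/50 = 5
Step 3: 0.2 mL brought to 4 mL → factor 4/0.2 = 20
Step 4: 200 μL brought to 600 μL → factor 600/200 = 3
Step 5: 100 μL + 1900 μL = 2000 μL total → factor 2000/100 = 20
Step 6: 20 μL + 300 μL = 320 μL total → factor 320/20 = 16
Dilution factor to tube 2 = 50; to tube 6 = 9.6 × 10^5
[tube 2]/[tube 6] = (factor to tube 6)/(factor to tube 2) = 9.6 × 10^5/50 = 1.92 × 10^4

1.92 × 10^4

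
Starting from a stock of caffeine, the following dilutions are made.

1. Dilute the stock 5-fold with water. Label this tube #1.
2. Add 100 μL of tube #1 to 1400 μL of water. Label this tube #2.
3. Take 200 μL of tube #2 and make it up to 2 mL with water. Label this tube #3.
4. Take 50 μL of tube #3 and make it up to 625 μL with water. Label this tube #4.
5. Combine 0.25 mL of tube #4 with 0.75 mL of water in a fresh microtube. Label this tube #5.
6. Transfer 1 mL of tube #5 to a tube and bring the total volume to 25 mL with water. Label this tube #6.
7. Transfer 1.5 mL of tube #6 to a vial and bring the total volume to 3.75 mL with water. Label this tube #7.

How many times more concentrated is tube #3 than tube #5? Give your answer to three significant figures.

50.0

Step 1: 5-fold → factor 5
Step 2: 100 μL + 1400 μL = 1500 μL total → factor 1500/100 = 15
Step 3: 200 μL brought to 2 mL → factor 2000/200 = 10
Step 4: 50 μL brought to 625 μL → factor 625/50 = 12.5
Step 5: 0.25 mL + 0.75 mL = 1 mL total → factor 1/0.25 = 4
Dilution factor to tube #3 = 750; to tube #5 = 37500
[tube #3]/[tube #5] = (factor to tube #5)/(factor to tube #3) = 37500/750 = 50.0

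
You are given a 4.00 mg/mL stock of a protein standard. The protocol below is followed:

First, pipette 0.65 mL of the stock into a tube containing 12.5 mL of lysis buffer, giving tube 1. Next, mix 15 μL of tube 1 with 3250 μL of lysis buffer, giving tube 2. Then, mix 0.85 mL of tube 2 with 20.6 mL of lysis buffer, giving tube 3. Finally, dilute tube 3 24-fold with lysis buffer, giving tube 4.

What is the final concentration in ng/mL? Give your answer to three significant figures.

Step 1: 0.65 mL + 12.5 mL = 13.15 mL total → factor 13.15/0.65 = 20.231
Step 2: 15 μL + 3250 μL = 3265 μL total → factor 3265/15 = 217.67
Step 3: 0.85 mL + 20.6 mL = 21.45 mL total → factor 21.45/0.85 = 25.235
Step 4: 24-fold → factor 24
Overall dilution factor = 20.231 × 217.67 × 25.235 × 24 = 2.667 × 10^6
Final = 4.00 mg/mL / 2.667 × 10^6 = 1.500 × 10^-6 mg/mL = 1.50 ng/mL

1.50 ng/mL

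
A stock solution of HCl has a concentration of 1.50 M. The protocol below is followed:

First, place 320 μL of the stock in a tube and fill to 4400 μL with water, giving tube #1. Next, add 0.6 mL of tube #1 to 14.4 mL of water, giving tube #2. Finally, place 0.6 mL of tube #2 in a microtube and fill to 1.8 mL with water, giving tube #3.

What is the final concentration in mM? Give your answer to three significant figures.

Step 1: 320 μL brought to 4400 μL → factor 4400/320 = 13.75
Step 2: 0.6 mL + 14.4 mL = 15 mL total → factor 15/0.6 = 25
Step 3: 0.6 mL brought to 1.8 mL → factor 1.8/0.6 = 3
Overall dilution factor = 13.75 × 25 × 3 = 1031.2
Final = 1.50 M / 1031.2 = 0.001455 M = 1.45 mM

1.45 mM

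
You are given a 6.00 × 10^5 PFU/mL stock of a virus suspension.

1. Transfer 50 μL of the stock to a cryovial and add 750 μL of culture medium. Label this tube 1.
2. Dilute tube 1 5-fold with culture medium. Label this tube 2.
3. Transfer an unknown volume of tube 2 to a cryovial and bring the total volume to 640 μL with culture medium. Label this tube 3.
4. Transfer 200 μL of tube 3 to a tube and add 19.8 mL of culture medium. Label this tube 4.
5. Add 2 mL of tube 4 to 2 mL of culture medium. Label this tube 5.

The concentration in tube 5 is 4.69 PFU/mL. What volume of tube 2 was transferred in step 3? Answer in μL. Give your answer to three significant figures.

Step 1: 50 μL + 750 μL = 800 μL total → factor 800/50 = 16
Step 2: 5-fold → factor 5
Step 3: v brought to 640 μL → factor = 640 μL/v
Step 4: 200 μL + 19.8 mL = 20000 μL total → factor 20000/200 = 100
Step 5: 2 mL + 2 mL = 4 mL total → factor 4/2 = 2
Product of known-step factors = 16000
Overall factor = 6.00 × 10^5 PFU/mL / (4.69 PFU/mL) = 1.2793 × 10^5
Step-3 factor = 1.2793 × 10^5 / 16000 = 7.9957
v = 640 μL / 7.9957 = 80.0 μL

80.0 μL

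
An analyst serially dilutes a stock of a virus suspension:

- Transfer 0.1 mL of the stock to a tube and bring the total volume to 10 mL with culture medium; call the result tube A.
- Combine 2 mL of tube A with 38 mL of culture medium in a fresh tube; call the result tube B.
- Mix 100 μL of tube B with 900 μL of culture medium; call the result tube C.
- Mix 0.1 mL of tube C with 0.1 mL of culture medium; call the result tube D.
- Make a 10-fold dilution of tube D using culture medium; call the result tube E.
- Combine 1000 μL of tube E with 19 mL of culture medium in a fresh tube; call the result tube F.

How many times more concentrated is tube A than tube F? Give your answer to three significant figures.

8.00 × 10^4

Step 1: 0.1 mL brought to 10 mL → factor 10/0.1 = 100
Step 2: 2 mL + 38 mL = 40 mL total → factor 40/2 = 20
Step 3: 100 μL + 900 μL = 1000 μL total → factor 1000/100 = 10
Step 4: 0.1 mL + 0.1 mL = 0.2 mL total → factor 0.2/0.1 = 2
Step 5: 10-fold → factor 10
Step 6: 1000 μL + 19 mL = 20000 μL total → factor 20000/1000 = 20
Dilution factor to tube A = 100; to tube F = 8 × 10^6
[tube A]/[tube F] = (factor to tube F)/(factor to tube A) = 8 × 10^6/100 = 8.00 × 10^4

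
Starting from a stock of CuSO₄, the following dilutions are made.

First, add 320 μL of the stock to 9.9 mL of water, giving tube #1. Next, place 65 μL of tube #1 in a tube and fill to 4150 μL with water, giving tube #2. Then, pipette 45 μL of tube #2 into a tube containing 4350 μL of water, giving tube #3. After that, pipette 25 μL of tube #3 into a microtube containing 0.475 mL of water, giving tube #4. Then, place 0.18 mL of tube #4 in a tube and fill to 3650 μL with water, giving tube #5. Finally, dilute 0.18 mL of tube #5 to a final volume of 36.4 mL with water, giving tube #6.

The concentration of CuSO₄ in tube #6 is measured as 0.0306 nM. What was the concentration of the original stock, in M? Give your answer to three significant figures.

Step 1: 320 μL + 9.9 mL = 10220 μL total → factor 10220/320 = 31.938
Step 2: 65 μL brought to 4150 μL → factor 4150/65 = 63.846
Step 3: 45 μL + 4350 μL = 4395 μL total → factor 4395/45 = 97.667
Step 4: 25 μL + 0.475 mL = 500 μL total → factor 500/25 = 20
Step 5: 0.18 mL brought to 3650 μL → factor 3.65/0.18 = 20.278
Step 6: 0.18 mL brought to 36.4 mL → factor 36.4/0.18 = 202.22
Overall dilution factor = 31.938 × 63.846 × 97.667 × 20 × 20.278 × 202.22 = 1.6333 × 10^10
Stock = 0.0306 nM × 1.6333 × 10^10 = 4.998 × 10^8 nM = 0.500 M

0.500 M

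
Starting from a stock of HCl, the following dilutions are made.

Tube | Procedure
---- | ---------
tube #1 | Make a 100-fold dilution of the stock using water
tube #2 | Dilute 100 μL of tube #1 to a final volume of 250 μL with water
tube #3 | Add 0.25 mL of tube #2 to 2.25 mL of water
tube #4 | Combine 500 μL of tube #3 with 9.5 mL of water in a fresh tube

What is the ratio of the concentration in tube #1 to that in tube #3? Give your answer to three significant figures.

25.0

Step 1: 100-fold → factor 100
Step 2: 100 μL brought to 250 μL → factor 250/100 = 2.5
Step 3: 0.25 mL + 2.25 mL = 2.5 mL total → factor 2.5/0.25 = 10
Dilution factor to tube #1 = 100; to tube #3 = 2500
[tube #1]/[tube #3] = (factor to tube #3)/(factor to tube #1) = 2500/100 = 25.0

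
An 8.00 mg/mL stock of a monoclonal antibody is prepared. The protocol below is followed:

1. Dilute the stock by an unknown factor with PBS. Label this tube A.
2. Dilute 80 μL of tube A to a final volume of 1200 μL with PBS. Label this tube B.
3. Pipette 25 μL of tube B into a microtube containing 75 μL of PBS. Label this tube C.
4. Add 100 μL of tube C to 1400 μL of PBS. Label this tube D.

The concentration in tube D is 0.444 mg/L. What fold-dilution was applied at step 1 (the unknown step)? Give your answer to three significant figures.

20.0-fold

Step 1: unknown factor x
Step 2: 80 μL brought to 1200 μL → factor 1200/80 = 15
Step 3: 25 μL + 75 μL = 100 μL total → factor 100/25 = 4
Step 4: 100 μL + 1400 μL = 1500 μL total → factor 1500/100 = 15
Product of known-step factors = 900
Overall factor = 8.00 mg/mL / (0.444 mg/L) = 18018
x = 18018 / 900 = 20.0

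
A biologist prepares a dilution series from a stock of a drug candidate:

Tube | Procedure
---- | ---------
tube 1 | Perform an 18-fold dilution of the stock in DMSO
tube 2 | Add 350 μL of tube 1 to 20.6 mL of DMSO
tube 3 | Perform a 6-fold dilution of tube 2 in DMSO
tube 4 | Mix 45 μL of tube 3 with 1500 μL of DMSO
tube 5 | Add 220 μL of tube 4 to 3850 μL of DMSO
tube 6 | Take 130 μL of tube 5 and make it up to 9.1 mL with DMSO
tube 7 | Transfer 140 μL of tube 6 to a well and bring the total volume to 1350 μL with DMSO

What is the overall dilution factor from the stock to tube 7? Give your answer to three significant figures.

Step 1: 18-fold → factor 18
Step 2: 350 μL + 20.6 mL = 20950 μL total → factor 20950/350 = 59.857
Step 3: 6-fold → factor 6
Step 4: 45 μL + 1500 μL = 1545 μL total → factor 1545/45 = 34.333
Step 5: 220 μL + 3850 μL = 4070 μL total → factor 4070/220 = 18.5
Step 6: 130 μL brought to 9.1 mL → factor 9100/130 = 70
Step 7: 140 μL brought to 1350 μL → factor 1350/140 = 9.6429
Overall dilution factor = 18 × 59.857 × 6 × 34.333 × 18.5 × 70 × 9.6429 = 2.7716 × 10^9

2.77 × 10^9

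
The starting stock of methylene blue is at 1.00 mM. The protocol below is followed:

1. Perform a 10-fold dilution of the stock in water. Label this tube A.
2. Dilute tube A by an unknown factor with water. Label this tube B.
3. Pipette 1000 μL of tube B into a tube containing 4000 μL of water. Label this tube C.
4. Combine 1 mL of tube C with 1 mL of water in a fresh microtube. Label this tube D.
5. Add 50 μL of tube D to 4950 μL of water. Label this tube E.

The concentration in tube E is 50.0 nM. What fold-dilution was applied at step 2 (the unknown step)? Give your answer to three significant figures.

2.00-fold

Step 1: 10-fold → factor 10
Step 2: unknown factor x
Step 3: 1000 μL + 4000 μL = 5000 μL total → factor 5000/1000 = 5
Step 4: 1 mL + 1 mL = 2 mL total → factor 2/1 = 2
Step 5: 50 μL + 4950 μL = 5000 μL total → factor 5000/50 = 100
Product of known-step factors = 10000
Overall factor = 1.00 mM / (50.0 nM) = 20000
x = 20000 / 10000 = 2.00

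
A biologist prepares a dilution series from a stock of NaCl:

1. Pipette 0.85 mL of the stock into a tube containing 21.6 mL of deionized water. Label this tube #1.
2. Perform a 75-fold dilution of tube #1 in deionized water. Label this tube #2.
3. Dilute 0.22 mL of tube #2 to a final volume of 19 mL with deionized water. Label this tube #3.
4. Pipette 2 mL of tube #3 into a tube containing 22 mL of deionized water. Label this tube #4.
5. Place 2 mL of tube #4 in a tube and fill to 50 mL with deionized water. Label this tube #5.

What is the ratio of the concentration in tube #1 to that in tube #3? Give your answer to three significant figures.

6.48 × 10^3

Step 1: 0.85 mL + 21.6 mL = 22.45 mL total → factor 22.45/0.85 = 26.412
Step 2: 75-fold → factor 75
Step 3: 0.22 mL brought to 19 mL → factor 19/0.22 = 86.364
Dilution factor to tube #1 = 26.412; to tube #3 = 1.7108 × 10^5
[tube #1]/[tube #3] = (factor to tube #3)/(factor to tube #1) = 1.7108 × 10^5/26.412 = 6.48 × 10^3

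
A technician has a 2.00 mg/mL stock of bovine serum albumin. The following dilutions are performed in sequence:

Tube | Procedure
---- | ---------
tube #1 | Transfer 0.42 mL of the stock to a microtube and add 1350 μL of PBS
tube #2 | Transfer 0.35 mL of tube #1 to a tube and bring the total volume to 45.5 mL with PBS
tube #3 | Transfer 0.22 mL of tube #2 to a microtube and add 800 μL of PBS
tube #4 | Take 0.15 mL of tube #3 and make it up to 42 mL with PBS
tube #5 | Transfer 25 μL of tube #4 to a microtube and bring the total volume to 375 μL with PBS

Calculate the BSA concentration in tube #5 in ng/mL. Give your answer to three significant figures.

0.187 ng/mL

Step 1: 0.42 mL + 1350 μL = 1.77 mL total → factor 1.77/0.42 = 4.2143
Step 2: 0.35 mL brought to 45.5 mL → factor 45.5/0.35 = 130
Step 3: 0.22 mL + 800 μL = 1.02 mL total → factor 1.02/0.22 = 4.6364
Step 4: 0.15 mL brought to 42 mL → factor 42/0.15 = 280
Step 5: 25 μL brought to 375 μL → factor 375/25 = 15
Dilution factor through tube #5 = 4.2143 × 130 × 4.6364 × 280 × 15 = 1.0668 × 10^7
[tube #5] = 2.00 mg/mL / 1.0668 × 10^7 = 1.875 × 10^-7 mg/mL = 0.187 ng/mL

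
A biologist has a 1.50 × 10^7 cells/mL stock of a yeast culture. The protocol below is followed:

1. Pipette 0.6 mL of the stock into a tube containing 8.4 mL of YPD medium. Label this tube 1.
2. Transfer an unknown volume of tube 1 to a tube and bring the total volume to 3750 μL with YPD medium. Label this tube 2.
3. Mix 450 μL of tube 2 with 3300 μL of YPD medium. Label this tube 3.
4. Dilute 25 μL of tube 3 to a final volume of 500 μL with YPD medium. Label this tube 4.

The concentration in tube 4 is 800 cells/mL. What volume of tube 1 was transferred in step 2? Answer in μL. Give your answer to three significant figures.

Step 1: 0.6 mL + 8.4 mL = 9 mL total → factor 9/0.6 = 15
Step 2: v brought to 3750 μL → factor = 3750 μL/v
Step 3: 450 μL + 3300 μL = 3750 μL total → factor 3750/450 = 8.3333
Step 4: 25 μL brought to 500 μL → factor 500/25 = 20
Product of known-step factors = 2500
Overall factor = 1.50 × 10^7 cells/mL / (800 cells/mL) = 18750
Step-2 factor = 18750 / 2500 = 7.5
v = 3750 μL / 7.5 = 500 μL

500 μL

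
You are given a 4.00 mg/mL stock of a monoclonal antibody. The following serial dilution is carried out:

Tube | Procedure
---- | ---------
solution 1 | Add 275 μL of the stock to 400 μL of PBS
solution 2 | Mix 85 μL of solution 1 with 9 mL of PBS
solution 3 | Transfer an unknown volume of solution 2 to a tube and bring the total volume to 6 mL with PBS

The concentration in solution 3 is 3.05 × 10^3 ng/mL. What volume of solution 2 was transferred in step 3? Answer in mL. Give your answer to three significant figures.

Step 1: 275 μL + 400 μL = 675 μL total → factor 675/275 = 2.4545
Step 2: 85 μL + 9 mL = 9085 μL total → factor 9085/85 = 106.88
Step 3: v brought to 6 mL → factor = 6 mL/v
Product of known-step factors = 262.35
Overall factor = 4.00 mg/mL / (3.05 × 10^3 ng/mL) = 1311.5
Step-3 factor = 1311.5 / 262.35 = 4.999
v = 6 mL / 4.999 = 1.20 mL

1.20 mL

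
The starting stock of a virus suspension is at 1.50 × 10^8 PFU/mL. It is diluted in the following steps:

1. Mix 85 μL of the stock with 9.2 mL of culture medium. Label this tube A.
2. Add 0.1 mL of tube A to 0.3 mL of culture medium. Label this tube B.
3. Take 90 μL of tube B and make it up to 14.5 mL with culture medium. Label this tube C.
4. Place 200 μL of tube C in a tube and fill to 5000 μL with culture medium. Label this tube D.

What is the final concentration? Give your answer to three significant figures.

Step 1: 85 μL + 9.2 mL = 9285 μL total → factor 9285/85 = 109.24
Step 2: 0.1 mL + 0.3 mL = 0.4 mL total → factor 0.4/0.1 = 4
Step 3: 90 μL brought to 14.5 mL → factor 14500/90 = 161.11
Step 4: 200 μL brought to 5000 μL → factor 5000/200 = 25
Overall dilution factor = 109.24 × 4 × 161.11 × 25 = 1.7599 × 10^6
Final = 1.50 × 10^8 PFU/mL / 1.7599 × 10^6 = 85.2 PFU/mL

85.2 PFU/mL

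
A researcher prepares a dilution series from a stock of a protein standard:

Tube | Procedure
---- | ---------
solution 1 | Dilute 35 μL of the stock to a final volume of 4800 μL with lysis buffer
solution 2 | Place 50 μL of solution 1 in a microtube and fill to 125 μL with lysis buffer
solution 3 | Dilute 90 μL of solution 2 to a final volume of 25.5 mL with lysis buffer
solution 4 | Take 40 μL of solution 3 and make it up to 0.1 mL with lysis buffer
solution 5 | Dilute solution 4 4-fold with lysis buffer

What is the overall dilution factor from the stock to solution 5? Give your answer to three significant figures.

Step 1: 35 μL brought to 4800 μL → factor 4800/35 = 137.14
Step 2: 50 μL brought to 125 μL → factor 125/50 = 2.5
Step 3: 90 μL brought to 25.5 mL → factor 25500/90 = 283.33
Step 4: 40 μL brought to 0.1 mL → factor 100/40 = 2.5
Step 5: 4-fold → factor 4
Overall dilution factor = 137.14 × 2.5 × 283.33 × 2.5 × 4 = 9.7143 × 10^5

9.71 × 10^5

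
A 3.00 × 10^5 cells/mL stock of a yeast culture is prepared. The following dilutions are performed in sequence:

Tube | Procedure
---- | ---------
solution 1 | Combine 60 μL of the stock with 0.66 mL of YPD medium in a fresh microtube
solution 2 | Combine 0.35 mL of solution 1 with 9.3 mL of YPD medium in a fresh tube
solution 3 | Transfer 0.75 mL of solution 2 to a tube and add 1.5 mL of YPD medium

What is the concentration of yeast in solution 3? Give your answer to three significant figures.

302 cells/mL

Step 1: 60 μL + 0.66 mL = 720 μL total → factor 720/60 = 12
Step 2: 0.35 mL + 9.3 mL = 9.65 mL total → factor 9.65/0.35 = 27.571
Step 3: 0.75 mL + 1.5 mL = 2.25 mL total → factor 2.25/0.75 = 3
Overall dilution factor = 12 × 27.571 × 3 = 992.57
Final = 3.00 × 10^5 cells/mL / 992.57 = 302 cells/mL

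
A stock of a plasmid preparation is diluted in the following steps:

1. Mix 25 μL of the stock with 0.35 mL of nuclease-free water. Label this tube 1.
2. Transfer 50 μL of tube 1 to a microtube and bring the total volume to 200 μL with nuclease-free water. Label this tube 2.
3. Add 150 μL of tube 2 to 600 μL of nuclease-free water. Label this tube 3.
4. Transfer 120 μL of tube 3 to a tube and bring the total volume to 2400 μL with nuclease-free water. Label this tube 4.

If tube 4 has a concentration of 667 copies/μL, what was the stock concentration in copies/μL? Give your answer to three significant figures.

Step 1: 25 μL + 0.35 mL = 375 μL total → factor 375/25 = 15
Step 2: 50 μL brought to 200 μL → factor 200/50 = 4
Step 3: 150 μL + 600 μL = 750 μL total → factor 750/150 = 5
Step 4: 120 μL brought to 2400 μL → factor 2400/120 = 20
Overall dilution factor = 15 × 4 × 5 × 20 = 6000
Stock = 667 copies/μL × 6000 = 4.00 × 10^6 copies/μL

4.00 × 10^6 copies/μL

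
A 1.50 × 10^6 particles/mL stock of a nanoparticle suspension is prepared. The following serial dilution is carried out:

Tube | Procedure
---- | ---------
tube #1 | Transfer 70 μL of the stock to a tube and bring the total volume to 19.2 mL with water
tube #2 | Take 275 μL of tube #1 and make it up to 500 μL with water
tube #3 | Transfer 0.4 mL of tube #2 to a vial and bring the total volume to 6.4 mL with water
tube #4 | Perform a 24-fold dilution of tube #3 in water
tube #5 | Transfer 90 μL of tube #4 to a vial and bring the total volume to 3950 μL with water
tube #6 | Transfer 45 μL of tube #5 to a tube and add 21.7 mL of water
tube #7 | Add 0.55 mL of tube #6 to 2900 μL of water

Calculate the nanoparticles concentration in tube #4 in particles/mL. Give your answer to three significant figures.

Step 1: 70 μL brought to 19.2 mL → factor 19200/70 = 274.29
Step 2: 275 μL brought to 500 μL → factor 500/275 = 1.8182
Step 3: 0.4 mL brought to 6.4 mL → factor 6.4/0.4 = 16
Step 4: 24-fold → factor 24
Dilution factor through tube #4 = 274.29 × 1.8182 × 16 × 24 = 1.915 × 10^5
[tube #4] = 1.50 × 10^6 particles/mL / 1.915 × 10^5 = 7.83 particles/mL

7.83 particles/mL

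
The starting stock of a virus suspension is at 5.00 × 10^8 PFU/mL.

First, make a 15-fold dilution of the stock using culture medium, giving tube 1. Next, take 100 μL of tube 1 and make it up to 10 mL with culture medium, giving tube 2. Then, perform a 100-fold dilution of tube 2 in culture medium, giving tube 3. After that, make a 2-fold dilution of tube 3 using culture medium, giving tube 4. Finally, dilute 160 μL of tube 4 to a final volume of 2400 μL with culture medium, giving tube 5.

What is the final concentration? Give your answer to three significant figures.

Step 1: 15-fold → factor 15
Step 2: 100 μL brought to 10 mL → factor 10000/100 = 100
Step 3: 100-fold → factor 100
Step 4: 2-fold → factor 2
Step 5: 160 μL brought to 2400 μL → factor 2400/160 = 15
Overall dilution factor = 15 × 100 × 100 × 2 × 15 = 4.5 × 10^6
Final = 5.00 × 10^8 PFU/mL / 4.5 × 10^6 = 111 PFU/mL

111 PFU/mL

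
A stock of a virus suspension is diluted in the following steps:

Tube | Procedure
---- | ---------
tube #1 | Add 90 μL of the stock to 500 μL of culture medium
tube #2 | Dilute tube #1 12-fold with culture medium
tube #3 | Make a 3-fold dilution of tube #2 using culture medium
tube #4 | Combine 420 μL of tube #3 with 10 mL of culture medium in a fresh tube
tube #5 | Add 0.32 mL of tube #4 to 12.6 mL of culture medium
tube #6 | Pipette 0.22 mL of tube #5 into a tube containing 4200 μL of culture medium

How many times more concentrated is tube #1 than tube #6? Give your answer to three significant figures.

7.24 × 10^5

Step 1: 90 μL + 500 μL = 590 μL total → factor 590/90 = 6.5556
Step 2: 12-fold → factor 12
Step 3: 3-fold → factor 3
Step 4: 420 μL + 10 mL = 10420 μL total → factor 10420/420 = 24.81
Step 5: 0.32 mL + 12.6 mL = 12.92 mL total → factor 12.92/0.32 = 40.375
Step 6: 0.22 mL + 4200 μL = 4.42 mL total → factor 4.42/0.22 = 20.091
Dilution factor to tube #1 = 6.5556; to tube #6 = 4.7494 × 10^6
[tube #1]/[tube #6] = (factor to tube #6)/(factor to tube #1) = 4.7494 × 10^6/6.5556 = 7.24 × 10^5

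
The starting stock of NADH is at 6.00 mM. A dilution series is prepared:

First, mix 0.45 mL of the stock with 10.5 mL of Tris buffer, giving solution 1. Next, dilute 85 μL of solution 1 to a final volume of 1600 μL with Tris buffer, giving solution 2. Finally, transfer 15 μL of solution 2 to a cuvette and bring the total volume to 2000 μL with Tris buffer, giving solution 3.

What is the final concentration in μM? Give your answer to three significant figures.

0.0982 μM

Step 1: 0.45 mL + 10.5 mL = 10.95 mL total → factor 10.95/0.45 = 24.333
Step 2: 85 μL brought to 1600 μL → factor 1600/85 = 18.824
Step 3: 15 μL brought to 2000 μL → factor 2000/15 = 133.33
Overall dilution factor = 24.333 × 18.824 × 133.33 = 61072
Final = 6.00 mM / 61072 = 9.824 × 10^-5 mM = 0.0982 μM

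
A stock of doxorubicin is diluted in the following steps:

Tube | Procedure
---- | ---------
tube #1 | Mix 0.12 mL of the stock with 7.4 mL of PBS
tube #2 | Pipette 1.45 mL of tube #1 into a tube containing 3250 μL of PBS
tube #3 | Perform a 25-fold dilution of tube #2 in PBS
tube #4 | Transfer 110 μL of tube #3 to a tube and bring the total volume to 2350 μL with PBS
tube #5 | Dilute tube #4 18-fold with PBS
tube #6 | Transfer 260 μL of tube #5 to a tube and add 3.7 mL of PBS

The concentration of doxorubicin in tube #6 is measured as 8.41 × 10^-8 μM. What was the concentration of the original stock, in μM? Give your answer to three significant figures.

2.50 μM

Step 1: 0.12 mL + 7.4 mL = 7.52 mL total → factor 7.52/0.12 = 62.667
Step 2: 1.45 mL + 3250 μL = 4.7 mL total → factor 4.7/1.45 = 3.2414
Step 3: 25-fold → factor 25
Step 4: 110 μL brought to 2350 μL → factor 2350/110 = 21.364
Step 5: 18-fold → factor 18
Step 6: 260 μL + 3.7 mL = 3960 μL total → factor 3960/260 = 15.231
Overall dilution factor = 62.667 × 3.2414 × 25 × 21.364 × 18 × 15.231 = 2.9742 × 10^7
Stock = 8.41 × 10^-8 μM × 2.9742 × 10^7 = 2.50 μM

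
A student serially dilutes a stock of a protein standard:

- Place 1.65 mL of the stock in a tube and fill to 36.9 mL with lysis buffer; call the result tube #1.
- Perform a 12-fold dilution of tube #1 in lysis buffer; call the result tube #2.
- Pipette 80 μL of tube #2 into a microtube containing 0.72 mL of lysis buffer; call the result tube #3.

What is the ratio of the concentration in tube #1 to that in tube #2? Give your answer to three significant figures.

Step 1: 1.65 mL brought to 36.9 mL → factor 36.9/1.65 = 22.364
Step 2: 12-fold → factor 12
Dilution factor to tube #1 = 22.364; to tube #2 = 268.36
[tube #1]/[tube #2] = (factor to tube #2)/(factor to tube #1) = 268.36/22.364 = 12.0

12.0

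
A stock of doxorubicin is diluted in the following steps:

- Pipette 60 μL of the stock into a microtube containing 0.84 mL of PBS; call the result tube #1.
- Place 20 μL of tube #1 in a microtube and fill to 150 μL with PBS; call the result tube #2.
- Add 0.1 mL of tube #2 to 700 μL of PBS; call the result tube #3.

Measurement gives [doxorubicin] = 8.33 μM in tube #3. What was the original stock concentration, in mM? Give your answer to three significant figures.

Step 1: 60 μL + 0.84 mL = 900 μL total → factor 900/60 = 15
Step 2: 20 μL brought to 150 μL → factor 150/20 = 7.5
Step 3: 0.1 mL + 700 μL = 0.8 mL total → factor 0.8/0.1 = 8
Overall dilution factor = 15 × 7.5 × 8 = 900
Stock = 8.33 μM × 900 = 7497 μM = 7.50 mM

7.50 mM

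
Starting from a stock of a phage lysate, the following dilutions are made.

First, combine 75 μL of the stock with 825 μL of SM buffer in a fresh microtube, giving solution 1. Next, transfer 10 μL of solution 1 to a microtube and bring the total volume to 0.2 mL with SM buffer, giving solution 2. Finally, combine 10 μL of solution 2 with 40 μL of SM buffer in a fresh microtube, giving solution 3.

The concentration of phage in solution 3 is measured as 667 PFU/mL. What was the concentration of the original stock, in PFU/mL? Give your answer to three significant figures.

Step 1: 75 μL + 825 μL = 900 μL total → factor 900/75 = 12
Step 2: 10 μL brought to 0.2 mL → factor 200/10 = 20
Step 3: 10 μL + 40 μL = 50 μL total → factor 50/10 = 5
Overall dilution factor = 12 × 20 × 5 = 1200
Stock = 667 PFU/mL × 1200 = 8.00 × 10^5 PFU/mL

8.00 × 10^5 PFU/mL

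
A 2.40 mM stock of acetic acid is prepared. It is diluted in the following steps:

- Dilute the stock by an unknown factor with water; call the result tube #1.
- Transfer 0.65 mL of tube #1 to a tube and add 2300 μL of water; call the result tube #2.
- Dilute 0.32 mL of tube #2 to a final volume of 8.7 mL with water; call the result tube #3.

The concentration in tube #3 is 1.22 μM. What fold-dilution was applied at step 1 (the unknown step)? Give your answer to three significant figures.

Step 1: unknown factor x
Step 2: 0.65 mL + 2300 μL = 2.95 mL total → factor 2.95/0.65 = 4.5385
Step 3: 0.32 mL brought to 8.7 mL → factor 8.7/0.32 = 27.188
Product of known-step factors = 123.39
Overall factor = 2.40 mM / (1.22 μM) = 1967.2
x = 1967.2 / 123.39 = 15.9

15.9-fold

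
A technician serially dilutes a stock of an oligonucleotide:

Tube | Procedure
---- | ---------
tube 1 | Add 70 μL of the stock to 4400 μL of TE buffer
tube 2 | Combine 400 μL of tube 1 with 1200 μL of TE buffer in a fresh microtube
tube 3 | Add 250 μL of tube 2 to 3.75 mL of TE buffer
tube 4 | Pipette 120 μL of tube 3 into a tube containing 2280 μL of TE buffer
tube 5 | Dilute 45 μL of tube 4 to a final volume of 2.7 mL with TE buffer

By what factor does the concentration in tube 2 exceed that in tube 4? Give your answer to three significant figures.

Step 1: 70 μL + 4400 μL = 4470 μL total → factor 4470/70 = 63.857
Step 2: 400 μL + 1200 μL = 1600 μL total → factor 1600/400 = 4
Step 3: 250 μL + 3.75 mL = 4000 μL total → factor 4000/250 = 16
Step 4: 120 μL + 2280 μL = 2400 μL total → factor 2400/120 = 20
Dilution factor to tube 2 = 255.43; to tube 4 = 81737
[tube 2]/[tube 4] = (factor to tube 4)/(factor to tube 2) = 81737/255.43 = 320

320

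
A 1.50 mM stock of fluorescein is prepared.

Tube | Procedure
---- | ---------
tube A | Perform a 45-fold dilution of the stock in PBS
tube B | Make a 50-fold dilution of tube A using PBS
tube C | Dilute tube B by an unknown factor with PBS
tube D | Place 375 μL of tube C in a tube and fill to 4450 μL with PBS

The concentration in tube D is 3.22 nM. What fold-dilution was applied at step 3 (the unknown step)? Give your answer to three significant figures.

17.4-fold

Step 1: 45-fold → factor 45
Step 2: 50-fold → factor 50
Step 3: unknown factor x
Step 4: 375 μL brought to 4450 μL → factor 4450/375 = 11.867
Product of known-step factors = 26700
Overall factor = 1.50 mM / (3.22 nM) = 4.6584 × 10^5
x = 4.6584 × 10^5 / 26700 = 17.4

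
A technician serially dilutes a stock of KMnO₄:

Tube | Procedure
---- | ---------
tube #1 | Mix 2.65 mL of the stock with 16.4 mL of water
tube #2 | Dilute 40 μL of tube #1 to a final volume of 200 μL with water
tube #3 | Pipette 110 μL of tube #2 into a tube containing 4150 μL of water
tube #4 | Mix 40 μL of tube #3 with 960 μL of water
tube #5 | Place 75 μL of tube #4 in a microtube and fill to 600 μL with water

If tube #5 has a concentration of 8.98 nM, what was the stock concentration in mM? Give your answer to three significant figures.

2.50 mM

Step 1: 2.65 mL + 16.4 mL = 19.05 mL total → factor 19.05/2.65 = 7.1887
Step 2: 40 μL brought to 200 μL → factor 200/40 = 5
Step 3: 110 μL + 4150 μL = 4260 μL total → factor 4260/110 = 38.727
Step 4: 40 μL + 960 μL = 1000 μL total → factor 1000/40 = 25
Step 5: 75 μL brought to 600 μL → factor 600/75 = 8
Overall dilution factor = 7.1887 × 5 × 38.727 × 25 × 8 = 2.784 × 10^5
Stock = 8.98 nM × 2.784 × 10^5 = 2.500 × 10^6 nM = 2.50 mM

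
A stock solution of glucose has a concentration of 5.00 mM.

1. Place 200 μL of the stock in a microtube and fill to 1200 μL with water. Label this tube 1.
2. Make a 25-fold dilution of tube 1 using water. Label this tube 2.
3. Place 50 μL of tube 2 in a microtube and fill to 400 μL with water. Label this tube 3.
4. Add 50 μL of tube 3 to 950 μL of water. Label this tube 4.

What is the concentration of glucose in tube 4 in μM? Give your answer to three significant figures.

Step 1: 200 μL brought to 1200 μL → factor 1200/200 = 6
Step 2: 25-fold → factor 25
Step 3: 50 μL brought to 400 μL → factor 400/50 = 8
Step 4: 50 μL + 950 μL = 1000 μL total → factor 1000/50 = 20
Dilution factor through tube 4 = 6 × 25 × 8 × 20 = 24000
[tube 4] = 5.00 mM / 24000 = 0.0002083 mM = 0.208 μM

0.208 μM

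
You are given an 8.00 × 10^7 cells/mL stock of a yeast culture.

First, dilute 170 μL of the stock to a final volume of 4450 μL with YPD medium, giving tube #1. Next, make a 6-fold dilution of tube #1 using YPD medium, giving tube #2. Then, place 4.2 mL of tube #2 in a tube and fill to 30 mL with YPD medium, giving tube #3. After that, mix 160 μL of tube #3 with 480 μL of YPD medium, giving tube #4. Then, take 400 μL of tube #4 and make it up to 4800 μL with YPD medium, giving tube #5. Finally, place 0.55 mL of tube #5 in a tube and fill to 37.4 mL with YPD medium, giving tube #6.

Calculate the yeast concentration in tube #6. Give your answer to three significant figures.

21.8 cells/mL

Step 1: 170 μL brought to 4450 μL → factor 4450/170 = 26.176
Step 2: 6-fold → factor 6
Step 3: 4.2 mL brought to 30 mL → factor 30/4.2 = 7.1429
Step 4: 160 μL + 480 μL = 640 μL total → factor 640/160 = 4
Step 5: 400 μL brought to 4800 μL → factor 4800/400 = 12
Step 6: 0.55 mL brought to 37.4 mL → factor 37.4/0.55 = 68
Dilution factor through tube #6 = 26.176 × 6 × 7.1429 × 4 × 12 × 68 = 3.6617 × 10^6
[tube #6] = 8.00 × 10^7 cells/mL / 3.6617 × 10^6 = 21.8 cells/mL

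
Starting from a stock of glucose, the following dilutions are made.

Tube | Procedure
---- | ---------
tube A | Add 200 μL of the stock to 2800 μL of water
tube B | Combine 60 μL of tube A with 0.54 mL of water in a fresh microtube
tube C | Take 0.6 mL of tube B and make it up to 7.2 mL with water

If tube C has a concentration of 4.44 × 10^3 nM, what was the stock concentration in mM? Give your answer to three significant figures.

Step 1: 200 μL + 2800 μL = 3000 μL total → factor 3000/200 = 15
Step 2: 60 μL + 0.54 mL = 600 μL total → factor 600/60 = 10
Step 3: 0.6 mL brought to 7.2 mL → factor 7.2/0.6 = 12
Overall dilution factor = 15 × 10 × 12 = 1800
Stock = 4.44 × 10^3 nM × 1800 = 7.992 × 10^6 nM = 7.99 mM

7.99 mM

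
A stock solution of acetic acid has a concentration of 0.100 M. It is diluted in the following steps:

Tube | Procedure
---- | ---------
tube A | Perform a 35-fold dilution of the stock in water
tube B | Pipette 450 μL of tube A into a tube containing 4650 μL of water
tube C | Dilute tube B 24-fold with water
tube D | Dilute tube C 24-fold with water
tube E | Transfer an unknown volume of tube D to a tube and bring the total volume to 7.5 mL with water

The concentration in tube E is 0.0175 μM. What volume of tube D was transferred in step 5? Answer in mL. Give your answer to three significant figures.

Step 1: 35-fold → factor 35
Step 2: 450 μL + 4650 μL = 5100 μL total → factor 5100/450 = 11.333
Step 3: 24-fold → factor 24
Step 4: 24-fold → factor 24
Step 5: v brought to 7.5 mL → factor = 7.5 mL/v
Product of known-step factors = 2.2848 × 10^5
Overall factor = 0.100 M / (0.0175 μM) = 5.7143 × 10^6
Step-5 factor = 5.7143 × 10^6 / 2.2848 × 10^5 = 25.01
v = 7.5 mL / 25.01 = 0.300 mL

0.300 mL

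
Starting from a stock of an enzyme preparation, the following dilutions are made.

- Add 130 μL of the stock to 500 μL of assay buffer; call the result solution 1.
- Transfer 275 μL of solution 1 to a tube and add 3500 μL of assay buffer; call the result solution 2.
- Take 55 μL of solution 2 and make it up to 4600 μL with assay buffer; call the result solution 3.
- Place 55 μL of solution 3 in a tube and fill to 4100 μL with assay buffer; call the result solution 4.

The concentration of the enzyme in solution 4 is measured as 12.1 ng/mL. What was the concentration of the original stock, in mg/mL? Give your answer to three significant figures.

Step 1: 130 μL + 500 μL = 630 μL total → factor 630/130 = 4.8462
Step 2: 275 μL + 3500 μL = 3775 μL total → factor 3775/275 = 13.727
Step 3: 55 μL brought to 4600 μL → factor 4600/55 = 83.636
Step 4: 55 μL brought to 4100 μL → factor 4100/55 = 74.545
Overall dilution factor = 4.8462 × 13.727 × 83.636 × 74.545 = 4.1476 × 10^5
Stock = 12.1 ng/mL × 4.1476 × 10^5 = 5.019 × 10^6 ng/mL = 5.02 mg/mL

5.02 mg/mL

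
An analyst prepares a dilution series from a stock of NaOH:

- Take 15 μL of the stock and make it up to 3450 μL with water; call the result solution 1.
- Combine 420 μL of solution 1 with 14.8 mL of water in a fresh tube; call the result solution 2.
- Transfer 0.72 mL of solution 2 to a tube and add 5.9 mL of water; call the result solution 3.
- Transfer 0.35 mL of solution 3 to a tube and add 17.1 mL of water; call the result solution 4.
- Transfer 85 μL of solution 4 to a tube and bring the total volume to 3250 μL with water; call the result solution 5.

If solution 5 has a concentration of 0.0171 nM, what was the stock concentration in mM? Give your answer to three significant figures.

2.50 mM

Step 1: 15 μL brought to 3450 μL → factor 3450/15 = 230
Step 2: 420 μL + 14.8 mL = 15220 μL total → factor 15220/420 = 36.238
Step 3: 0.72 mL + 5.9 mL = 6.62 mL total → factor 6.62/0.72 = 9.1944
Step 4: 0.35 mL + 17.1 mL = 17.45 mL total → factor 17.45/0.35 = 49.857
Step 5: 85 μL brought to 3250 μL → factor 3250/85 = 38.235
Overall dilution factor = 230 × 36.238 × 9.1944 × 49.857 × 38.235 = 1.4609 × 10^8
Stock = 0.0171 nM × 1.4609 × 10^8 = 2.498 × 10^6 nM = 2.50 mM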